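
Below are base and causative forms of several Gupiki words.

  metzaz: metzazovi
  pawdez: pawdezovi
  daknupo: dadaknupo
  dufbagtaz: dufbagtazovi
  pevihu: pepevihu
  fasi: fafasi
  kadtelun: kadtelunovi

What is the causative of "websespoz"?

pevihu and kadtelun both have last vowel 'u' yet inflect differently (pepevihu, kadtelunovi), so the last vowel is not what conditions the rule; whether the stem ends in a vowel or a consonant is.
"websespoz" ends in a consonant. The stems ending in a consonant (metzaz → metzazovi, dufbagtaz → dufbagtazovi, kadtelun → kadtelunovi) add -ovi.
The other pattern: stems ending in a vowel repeat the first consonant+vowel as a prefix.
So websespoz → websespozovi.

websespozovi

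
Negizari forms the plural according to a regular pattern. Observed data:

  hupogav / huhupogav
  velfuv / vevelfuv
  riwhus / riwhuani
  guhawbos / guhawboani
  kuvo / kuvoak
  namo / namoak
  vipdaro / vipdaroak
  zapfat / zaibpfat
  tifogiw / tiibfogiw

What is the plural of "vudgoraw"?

vuibdgoraw

velfuv and riwhus both have last vowel 'u' yet inflect differently (vevelfuv, riwhuani), so the last vowel is not what conditions the rule; the final letter is.
"vudgoraw" ends in -w. The one such stem in the data (tifogiw → tiibfogiw) inserts -ib- after the first vowel (as does zapfat), so the same rule applies.
The other patterns: stems ending in -v repeat the first consonant+vowel as a prefix; stems ending in -s drop the final letter and add -ani; stems ending in -o add -ak.
So vudgoraw → vuibdgoraw.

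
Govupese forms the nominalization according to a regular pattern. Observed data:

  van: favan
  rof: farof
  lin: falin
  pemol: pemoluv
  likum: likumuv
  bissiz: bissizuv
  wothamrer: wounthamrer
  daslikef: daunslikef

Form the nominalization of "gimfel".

gimfeluv

rof and daslikef both end in -f yet inflect differently (farof, daunslikef), so the final letter is not what conditions the rule; the number of vowels is.
"gimfel" has 2 vowels. The stems with 2 vowels (pemol → pemoluv, likum → likumuv, bissiz → bissizuv) add -uv.
So gimfel → gimfeluv.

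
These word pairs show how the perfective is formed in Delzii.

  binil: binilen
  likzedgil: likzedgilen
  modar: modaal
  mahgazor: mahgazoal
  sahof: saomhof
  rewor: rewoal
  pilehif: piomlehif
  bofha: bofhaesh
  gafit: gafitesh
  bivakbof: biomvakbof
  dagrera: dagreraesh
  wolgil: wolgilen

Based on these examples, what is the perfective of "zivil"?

wolgil and pilehif both have last vowel 'i' yet inflect differently (wolgilen, piomlehif), so the last vowel is not what conditions the rule; the final letter is.
"zivil" ends in -l. The stems ending in -l (wolgil → wolgilen, likzedgil → likzedgilen, binil → binilen) add -en.
The other patterns: stems ending in -f insert -om- after the first vowel; stems ending in -r drop the final letter and add -al; stems ending in -a or -t add -esh.
So zivil → zivilen.

zivilen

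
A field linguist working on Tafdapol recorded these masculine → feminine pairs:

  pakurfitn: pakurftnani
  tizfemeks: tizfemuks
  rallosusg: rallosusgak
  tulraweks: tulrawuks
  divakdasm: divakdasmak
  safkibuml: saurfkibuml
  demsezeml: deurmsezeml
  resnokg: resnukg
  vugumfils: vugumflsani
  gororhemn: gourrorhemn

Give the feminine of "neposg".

resnokg and rallosusg both end in -g yet inflect differently (resnukg, rallosusgak), so the final letter is not what conditions the rule; the second-to-last letter is.
"neposg" has second-to-last letter 's'. The stems whose second-to-last letter is 's' (rallosusg → rallosusgak, divakdasm → divakdasmak) add -ak.
The other patterns: stems whose second-to-last letter is 'm' insert -ur- after the first vowel; stems whose second-to-last letter is 'k' change the last vowel to 'u'; stems whose second-to-last letter is 'l' or 't' delete the last vowel and add -ani.
So neposg → neposgak.

neposgak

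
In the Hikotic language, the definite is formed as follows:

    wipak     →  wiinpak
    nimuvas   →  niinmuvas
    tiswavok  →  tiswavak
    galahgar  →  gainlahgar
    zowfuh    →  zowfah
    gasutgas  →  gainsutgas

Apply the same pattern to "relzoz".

relzaz

wipak and tiswavok both end in -k yet inflect differently (wiinpak, tiswavak), so the final letter is not what conditions the rule; the last vowel is.
"relzoz" has last vowel 'o'. The one such stem in the data (tiswavok → tiswavak) changes the last vowel to 'a' (as does zowfuh), so the same rule applies.
The other pattern: stems whose last vowel is 'a' insert -in- after the first vowel.
So relzoz → relzaz.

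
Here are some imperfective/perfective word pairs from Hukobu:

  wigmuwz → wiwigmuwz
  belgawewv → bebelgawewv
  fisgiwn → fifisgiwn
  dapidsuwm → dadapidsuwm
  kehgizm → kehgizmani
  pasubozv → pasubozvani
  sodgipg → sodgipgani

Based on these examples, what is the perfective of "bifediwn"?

belgawewv and pasubozv both end in -v yet inflect differently (bebelgawewv, pasubozvani), so the final letter is not what conditions the rule; the second-to-last letter is.
"bifediwn" has second-to-last letter 'w'. The stems whose second-to-last letter is 'w' (belgawewv → bebelgawewv, fisgiwn → fifisgiwn, dapidsuwm → dadapidsuwm) repeat the first consonant+vowel as a prefix.
So bifediwn → bibifediwn.

bibifediwn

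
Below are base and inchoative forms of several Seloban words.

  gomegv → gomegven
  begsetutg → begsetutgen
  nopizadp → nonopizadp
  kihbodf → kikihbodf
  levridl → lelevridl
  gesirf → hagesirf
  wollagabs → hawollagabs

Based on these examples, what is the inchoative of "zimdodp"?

kihbodf and gesirf both end in -f yet inflect differently (kikihbodf, hagesirf), so the final letter is not what conditions the rule; the second-to-last letter is.
"zimdodp" has second-to-last letter 'd'. The stems whose second-to-last letter is 'd' (nopizadp → nonopizadp, kihbodf → kikihbodf, levridl → lelevridl) repeat the first consonant+vowel as a prefix.
So zimdodp → zizimdodp.

zizimdodp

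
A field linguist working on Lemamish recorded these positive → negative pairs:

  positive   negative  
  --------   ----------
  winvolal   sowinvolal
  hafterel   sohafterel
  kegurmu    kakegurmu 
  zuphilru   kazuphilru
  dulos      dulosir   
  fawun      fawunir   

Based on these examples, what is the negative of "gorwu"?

kagorwu

"gorwu" ends in -u. The stems ending in -u (kegurmu → kakegurmu, zuphilru → kazuphilru) add the prefix ka-.
The other patterns: stems ending in -l add the prefix so-; stems ending in -n or -s add -ir.
So gorwu → kagorwu.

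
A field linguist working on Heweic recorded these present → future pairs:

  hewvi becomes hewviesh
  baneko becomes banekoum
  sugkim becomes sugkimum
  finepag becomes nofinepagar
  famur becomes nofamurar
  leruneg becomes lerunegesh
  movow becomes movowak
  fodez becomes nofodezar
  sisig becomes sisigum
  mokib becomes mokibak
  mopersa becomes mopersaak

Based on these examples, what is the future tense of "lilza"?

"lilza" begins with l-. The one such stem in the data (leruneg → lerunegesh) adds -esh, so the same rule applies.
The other patterns: stems beginning with f- add no- … -ar around the stem; stems beginning with m- add -ak; stems beginning with b- or s- add -um.
So lilza → lilzaesh.

lilzaesh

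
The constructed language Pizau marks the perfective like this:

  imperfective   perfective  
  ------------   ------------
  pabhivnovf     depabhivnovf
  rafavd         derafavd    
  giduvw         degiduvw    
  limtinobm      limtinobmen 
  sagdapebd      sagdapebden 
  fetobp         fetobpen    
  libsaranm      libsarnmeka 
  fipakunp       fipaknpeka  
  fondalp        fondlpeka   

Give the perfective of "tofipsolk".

tofipslkeka

"tofipsolk" has second-to-last letter 'l'. The one such stem in the data (fondalp → fondlpeka) deletes the last vowel and adds -eka (as do libsaranm, fipakunp), so the same rule applies.
The other patterns: stems whose second-to-last letter is 'v' add the prefix de-; stems whose second-to-last letter is 'b' add -en.
So tofipsolk → tofipslkeka.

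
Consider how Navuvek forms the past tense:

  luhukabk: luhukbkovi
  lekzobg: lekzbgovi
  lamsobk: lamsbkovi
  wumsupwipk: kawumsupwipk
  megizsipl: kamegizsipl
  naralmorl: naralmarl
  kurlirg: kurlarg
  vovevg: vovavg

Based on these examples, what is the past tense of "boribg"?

"boribg" has second-to-last letter 'b'. The stems whose second-to-last letter is 'b' (luhukabk → luhukbkovi, lekzobg → lekzbgovi, lamsobk → lamsbkovi) delete the last vowel and add -ovi.
The other patterns: stems whose second-to-last letter is 'p' add the prefix ka-; stems whose second-to-last letter is 'r' or 'v' change the last vowel to 'a'.
So boribg → borbgovi.

borbgovi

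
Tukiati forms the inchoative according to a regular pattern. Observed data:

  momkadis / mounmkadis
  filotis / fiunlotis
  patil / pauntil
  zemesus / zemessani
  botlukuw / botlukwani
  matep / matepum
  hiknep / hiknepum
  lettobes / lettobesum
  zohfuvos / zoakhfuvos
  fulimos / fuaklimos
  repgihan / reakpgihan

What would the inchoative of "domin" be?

momkadis and zemesus both end in -s yet inflect differently (mounmkadis, zemessani), so the final letter is not what conditions the rule; the last vowel is.
"domin" has last vowel 'i'. The stems whose last vowel is 'i' (momkadis → mounmkadis, filotis → fiunlotis, patil → pauntil) insert -un- after the first vowel.
The other patterns: stems whose last vowel is 'u' delete the last vowel and add -ani; stems whose last vowel is 'e' add -um; stems whose last vowel is 'a' or 'o' insert -ak- after the first vowel.
So domin → dounmin.

dounmin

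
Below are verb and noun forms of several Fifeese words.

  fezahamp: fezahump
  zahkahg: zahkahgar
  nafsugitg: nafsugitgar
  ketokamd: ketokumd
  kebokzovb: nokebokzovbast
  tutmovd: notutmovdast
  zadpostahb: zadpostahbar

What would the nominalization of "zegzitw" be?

ketokamd and tutmovd both end in -d yet inflect differently (ketokumd, notutmovdast), so the final letter is not what conditions the rule; the second-to-last letter is.
"zegzitw" has second-to-last letter 't'. The one such stem in the data (nafsugitg → nafsugitgar) adds -ar, so the same rule applies.
So zegzitw → zegzitwar.

zegzitwar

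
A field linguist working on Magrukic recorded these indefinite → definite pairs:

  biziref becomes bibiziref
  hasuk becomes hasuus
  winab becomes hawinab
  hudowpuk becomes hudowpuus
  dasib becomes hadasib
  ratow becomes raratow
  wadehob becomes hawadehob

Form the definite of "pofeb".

hapofeb

"pofeb" ends in -b. The stems ending in -b (winab → hawinab, wadehob → hawadehob, dasib → hadasib) add the prefix ha-.
The other patterns: stems ending in -k drop the final letter and add -us; stems ending in -f or -w repeat the first consonant+vowel as a prefix.
So pofeb → hapofeb.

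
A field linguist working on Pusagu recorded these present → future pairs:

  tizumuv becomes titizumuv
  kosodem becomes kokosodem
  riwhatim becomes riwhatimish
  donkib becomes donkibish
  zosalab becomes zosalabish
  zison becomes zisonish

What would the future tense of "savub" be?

kosodem and riwhatim both end in -m yet inflect differently (kokosodem, riwhatimish), so the final letter is not what conditions the rule; the last vowel is.
"savub" has last vowel 'u'. The one such stem in the data (tizumuv → titizumuv) repeats the first consonant+vowel as a prefix (as does kosodem), so the same rule applies.
The other pattern: stems whose last vowel is 'a', 'i' or 'o' add -ish.
So savub → sasavub.

sasavub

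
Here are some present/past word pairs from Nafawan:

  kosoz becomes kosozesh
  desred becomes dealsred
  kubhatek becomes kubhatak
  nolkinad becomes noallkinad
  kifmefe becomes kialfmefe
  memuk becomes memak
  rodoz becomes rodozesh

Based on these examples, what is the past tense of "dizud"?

kifmefe and kubhatek both have last vowel 'e' yet inflect differently (kialfmefe, kubhatak), so the last vowel is not what conditions the rule; the final letter is.
"dizud" ends in -d. The stems ending in -d (nolkinad → noallkinad, desred → dealsred) insert -al- after the first vowel.
So dizud → dialzud.

dialzud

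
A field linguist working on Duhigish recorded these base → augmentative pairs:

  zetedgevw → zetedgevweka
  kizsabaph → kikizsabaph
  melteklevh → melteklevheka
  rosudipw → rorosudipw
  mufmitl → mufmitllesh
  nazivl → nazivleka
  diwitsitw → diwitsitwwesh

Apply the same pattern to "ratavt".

diwitsitw and rosudipw both end in -w yet inflect differently (diwitsitwwesh, rorosudipw), so the final letter is not what conditions the rule; the second-to-last letter is.
"ratavt" has second-to-last letter 'v'. The stems whose second-to-last letter is 'v' (melteklevh → melteklevheka, zetedgevw → zetedgevweka, nazivl → nazivleka) add -eka.
The other patterns: stems whose second-to-last letter is 't' double the final consonant and add -esh; stems whose second-to-last letter is 'p' repeat the first consonant+vowel as a prefix.
So ratavt → ratavteka.

ratavteka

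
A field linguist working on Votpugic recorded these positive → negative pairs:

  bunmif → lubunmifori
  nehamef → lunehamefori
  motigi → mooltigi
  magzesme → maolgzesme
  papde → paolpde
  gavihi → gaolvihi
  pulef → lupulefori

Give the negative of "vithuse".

nehamef and papde both have last vowel 'e' yet inflect differently (lunehamefori, paolpde), so the last vowel is not what conditions the rule; whether the stem ends in a vowel or a consonant is.
"vithuse" ends in a vowel. The stems ending in a vowel (papde → paolpde, gavihi → gaolvihi, motigi → mooltigi) insert -ol- after the first vowel.
The other pattern: stems ending in a consonant add lu- … -ori around the stem.
So vithuse → violthuse.

violthuse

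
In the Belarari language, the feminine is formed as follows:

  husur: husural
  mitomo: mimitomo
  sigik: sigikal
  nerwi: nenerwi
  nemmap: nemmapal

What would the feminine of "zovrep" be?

zovrepal

nerwi and sigik both have last vowel 'i' yet inflect differently (nenerwi, sigikal), so the last vowel is not what conditions the rule; whether the stem ends in a vowel or a consonant is.
"zovrep" ends in a consonant. The stems ending in a consonant (husur → husural, nemmap → nemmapal, sigik → sigikal) add -al.
The other pattern: stems ending in a vowel repeat the first consonant+vowel as a prefix.
So zovrep → zovrepal.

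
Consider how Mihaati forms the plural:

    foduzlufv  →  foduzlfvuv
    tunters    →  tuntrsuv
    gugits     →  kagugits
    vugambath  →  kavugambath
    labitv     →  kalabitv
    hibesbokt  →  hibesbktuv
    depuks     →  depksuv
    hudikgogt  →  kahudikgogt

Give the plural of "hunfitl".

hudikgogt and hibesbokt both end in -t yet inflect differently (kahudikgogt, hibesbktuv), so the final letter is not what conditions the rule; the second-to-last letter is.
"hunfitl" has second-to-last letter 't'. The stems whose second-to-last letter is 't' (vugambath → kavugambath, gugits → kagugits, labitv → kalabitv) add the prefix ka-.
So hunfitl → kahunfitl.

kahunfitl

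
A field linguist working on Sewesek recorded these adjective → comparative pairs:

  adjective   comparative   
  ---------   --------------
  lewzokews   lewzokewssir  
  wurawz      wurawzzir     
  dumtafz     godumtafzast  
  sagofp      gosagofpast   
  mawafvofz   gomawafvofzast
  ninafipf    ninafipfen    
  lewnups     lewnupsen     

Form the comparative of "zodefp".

wurawz and dumtafz both end in -z yet inflect differently (wurawzzir, godumtafzast), so the final letter is not what conditions the rule; the second-to-last letter is.
"zodefp" has second-to-last letter 'f'. The stems whose second-to-last letter is 'f' (dumtafz → godumtafzast, sagofp → gosagofpast, mawafvofz → gomawafvofzast) add go- … -ast around the stem.
So zodefp → gozodefpast.

gozodefpast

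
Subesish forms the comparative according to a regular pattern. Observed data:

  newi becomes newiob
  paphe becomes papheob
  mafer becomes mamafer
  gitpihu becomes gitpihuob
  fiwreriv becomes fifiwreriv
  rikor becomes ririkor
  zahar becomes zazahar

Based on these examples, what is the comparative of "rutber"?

newi and fiwreriv both have last vowel 'i' yet inflect differently (newiob, fifiwreriv), so the last vowel is not what conditions the rule; whether the stem ends in a vowel or a consonant is.
"rutber" ends in a consonant. The stems ending in a consonant (zahar → zazahar, fiwreriv → fifiwreriv, mafer → mamafer) repeat the first consonant+vowel as a prefix.
So rutber → rurutber.

rurutber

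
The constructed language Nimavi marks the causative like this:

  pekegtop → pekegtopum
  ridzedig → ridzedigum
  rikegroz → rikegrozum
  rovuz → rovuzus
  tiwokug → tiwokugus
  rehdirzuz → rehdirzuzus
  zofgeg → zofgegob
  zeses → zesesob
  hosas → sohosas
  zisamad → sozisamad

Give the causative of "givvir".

givvirum

rikegroz and rovuz both end in -z yet inflect differently (rikegrozum, rovuzus), so the final letter is not what conditions the rule; the last vowel is.
"givvir" has last vowel 'i'. The one such stem in the data (ridzedig → ridzedigum) adds -um, so the same rule applies.
So givvir → givvirum.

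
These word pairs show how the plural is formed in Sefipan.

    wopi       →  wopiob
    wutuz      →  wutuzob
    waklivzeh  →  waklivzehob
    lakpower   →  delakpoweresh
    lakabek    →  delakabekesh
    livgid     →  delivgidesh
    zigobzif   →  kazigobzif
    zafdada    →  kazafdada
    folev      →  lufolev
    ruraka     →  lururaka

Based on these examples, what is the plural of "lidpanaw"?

delidpanawesh

zafdada and ruraka both end in -a yet inflect differently (kazafdada, lururaka), so the final letter is not what conditions the rule; the first letter is.
"lidpanaw" begins with l-. The stems beginning with l- (lakpower → delakpoweresh, lakabek → delakabekesh, livgid → delivgidesh) add de- … -esh around the stem.
The other patterns: stems beginning with w- add -ob; stems beginning with z- add the prefix ka-; stems beginning with f- or r- add the prefix lu-.
So lidpanaw → delidpanawesh.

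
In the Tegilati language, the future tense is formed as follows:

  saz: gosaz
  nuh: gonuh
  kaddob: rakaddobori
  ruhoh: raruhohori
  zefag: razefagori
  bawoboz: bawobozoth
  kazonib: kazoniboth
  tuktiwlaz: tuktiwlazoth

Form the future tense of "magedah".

"magedah" has 3 vowels. The stems with 3 vowels (bawoboz → bawobozoth, kazonib → kazoniboth, tuktiwlaz → tuktiwlazoth) add -oth.
So magedah → magedahoth.

magedahoth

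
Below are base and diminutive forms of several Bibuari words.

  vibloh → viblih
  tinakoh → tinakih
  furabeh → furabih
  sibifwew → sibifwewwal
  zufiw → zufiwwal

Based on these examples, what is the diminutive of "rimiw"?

rimiwwal

furabeh and sibifwew both have last vowel 'e' yet inflect differently (furabih, sibifwewwal), so the last vowel is not what conditions the rule; the final letter is.
"rimiw" ends in -w. The stems ending in -w (sibifwew → sibifwewwal, zufiw → zufiwwal) double the final consonant and add -al.
The other pattern: stems ending in -h change the last vowel to 'i'.
So rimiw → rimiwwal.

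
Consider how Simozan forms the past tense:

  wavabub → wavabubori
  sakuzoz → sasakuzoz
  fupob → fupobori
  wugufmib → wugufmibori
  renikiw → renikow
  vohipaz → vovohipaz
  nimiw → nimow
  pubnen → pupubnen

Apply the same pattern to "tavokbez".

tatavokbez

renikiw and wugufmib both have last vowel 'i' yet inflect differently (renikow, wugufmibori), so the last vowel is not what conditions the rule; the final letter is.
"tavokbez" ends in -z. The stems ending in -z (sakuzoz → sasakuzoz, vohipaz → vovohipaz) repeat the first consonant+vowel as a prefix.
The other patterns: stems ending in -w change the last vowel to 'o'; stems ending in -b add -ori.
So tavokbez → tatavokbez.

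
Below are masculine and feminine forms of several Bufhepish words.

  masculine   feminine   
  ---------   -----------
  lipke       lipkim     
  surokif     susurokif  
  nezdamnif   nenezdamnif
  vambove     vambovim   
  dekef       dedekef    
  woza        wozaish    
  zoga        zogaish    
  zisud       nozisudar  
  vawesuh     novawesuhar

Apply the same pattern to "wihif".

wiwihif

dekef and vambove both have last vowel 'e' yet inflect differently (dedekef, vambovim), so the last vowel is not what conditions the rule; the final letter is.
"wihif" ends in -f. The stems ending in -f (surokif → susurokif, dekef → dedekef, nezdamnif → nenezdamnif) repeat the first consonant+vowel as a prefix.
The other patterns: stems ending in -e drop the final letter and add -im; stems ending in -d or -h add no- … -ar around the stem; stems ending in -a add -ish.
So wihif → wiwihif.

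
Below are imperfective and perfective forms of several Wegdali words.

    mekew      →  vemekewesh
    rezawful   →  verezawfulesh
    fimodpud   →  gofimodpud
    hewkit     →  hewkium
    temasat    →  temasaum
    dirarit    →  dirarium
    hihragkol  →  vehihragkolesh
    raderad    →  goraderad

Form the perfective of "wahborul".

vewahborulesh

"wahborul" ends in -l. The stems ending in -l (rezawful → verezawfulesh, hihragkol → vehihragkolesh) add ve- … -esh around the stem.
The other patterns: stems ending in -d add the prefix go-; stems ending in -t drop the final letter and add -um.
So wahborul → vewahborulesh.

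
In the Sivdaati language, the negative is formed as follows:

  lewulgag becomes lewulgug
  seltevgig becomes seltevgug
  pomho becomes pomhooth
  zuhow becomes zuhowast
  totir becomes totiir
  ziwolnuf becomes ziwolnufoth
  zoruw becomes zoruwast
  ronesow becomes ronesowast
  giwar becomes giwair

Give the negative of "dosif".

dosifoth

totir and seltevgig both have last vowel 'i' yet inflect differently (totiir, seltevgug), so the last vowel is not what conditions the rule; the final letter is.
"dosif" ends in -f. The one such stem in the data (ziwolnuf → ziwolnufoth) adds -oth, so the same rule applies.
So dosif → dosifoth.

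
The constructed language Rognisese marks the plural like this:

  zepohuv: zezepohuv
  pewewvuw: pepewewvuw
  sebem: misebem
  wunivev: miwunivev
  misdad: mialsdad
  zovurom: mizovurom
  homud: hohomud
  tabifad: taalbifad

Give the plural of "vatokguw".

vavatokguw

"vatokguw" has last vowel 'u'. The stems whose last vowel is 'u' (pewewvuw → pepewewvuw, zepohuv → zezepohuv, homud → hohomud) repeat the first consonant+vowel as a prefix.
So vatokguw → vavatokguw.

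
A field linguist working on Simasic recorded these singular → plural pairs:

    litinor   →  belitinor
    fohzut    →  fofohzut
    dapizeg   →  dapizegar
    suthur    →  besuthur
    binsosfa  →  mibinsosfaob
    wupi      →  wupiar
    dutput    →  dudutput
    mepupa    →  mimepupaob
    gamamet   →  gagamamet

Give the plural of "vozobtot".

vovozobtot

dutput and suthur both have last vowel 'u' yet inflect differently (dudutput, besuthur), so the last vowel is not what conditions the rule; the final letter is.
"vozobtot" ends in -t. The stems ending in -t (gamamet → gagamamet, dutput → dudutput, fohzut → fofohzut) repeat the first consonant+vowel as a prefix.
The other patterns: stems ending in -a add mi- … -ob around the stem; stems ending in -r add the prefix be-; stems ending in -g or -i add -ar.
So vozobtot → vovozobtot.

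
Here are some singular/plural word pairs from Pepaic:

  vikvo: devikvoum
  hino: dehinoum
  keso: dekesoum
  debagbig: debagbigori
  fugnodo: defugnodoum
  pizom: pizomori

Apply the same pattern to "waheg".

wahegori

vikvo and pizom both have last vowel 'o' yet inflect differently (devikvoum, pizomori), so the last vowel is not what conditions the rule; the final letter is.
"waheg" ends in -g. The one such stem in the data (debagbig → debagbigori) adds -ori, so the same rule applies.
So waheg → wahegori.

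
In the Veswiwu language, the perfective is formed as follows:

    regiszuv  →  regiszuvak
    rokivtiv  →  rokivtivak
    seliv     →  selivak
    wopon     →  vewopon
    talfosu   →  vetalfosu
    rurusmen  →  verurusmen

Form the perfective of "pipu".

vepipu

regiszuv and talfosu both have last vowel 'u' yet inflect differently (regiszuvak, vetalfosu), so the last vowel is not what conditions the rule; the final letter is.
"pipu" ends in -u. The one such stem in the data (talfosu → vetalfosu) adds the prefix ve-, so the same rule applies.
So pipu → vepipu.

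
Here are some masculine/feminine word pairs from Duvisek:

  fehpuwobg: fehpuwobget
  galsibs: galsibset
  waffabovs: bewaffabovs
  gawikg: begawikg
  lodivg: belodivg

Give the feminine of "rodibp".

rodibpet

galsibs and waffabovs both end in -s yet inflect differently (galsibset, bewaffabovs), so the final letter is not what conditions the rule; the second-to-last letter is.
"rodibp" has second-to-last letter 'b'. The stems whose second-to-last letter is 'b' (fehpuwobg → fehpuwobget, galsibs → galsibset) add -et.
So rodibp → rodibpet.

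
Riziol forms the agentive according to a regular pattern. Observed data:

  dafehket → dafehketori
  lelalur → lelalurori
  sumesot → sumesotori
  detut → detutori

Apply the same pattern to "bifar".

Every pair shown (dafehket → dafehketori, lelalur → lelalurori, sumesot → sumesotori, …) follows the same rule: add -ori.
So bifar → bifarori.

bifarori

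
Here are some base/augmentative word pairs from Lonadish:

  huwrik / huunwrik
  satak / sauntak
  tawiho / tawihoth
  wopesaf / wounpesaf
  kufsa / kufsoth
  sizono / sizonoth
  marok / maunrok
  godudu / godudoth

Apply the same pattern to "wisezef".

wiunsezef

"wisezef" ends in a consonant. The stems ending in a consonant (huwrik → huunwrik, wopesaf → wounpesaf, satak → sauntak) insert -un- after the first vowel.
So wisezef → wiunsezef.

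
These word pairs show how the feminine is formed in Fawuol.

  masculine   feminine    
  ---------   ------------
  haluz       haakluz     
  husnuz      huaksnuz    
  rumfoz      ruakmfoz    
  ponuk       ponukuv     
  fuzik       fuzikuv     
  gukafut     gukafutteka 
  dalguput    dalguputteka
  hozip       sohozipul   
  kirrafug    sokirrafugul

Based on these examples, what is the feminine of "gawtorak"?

gawtorakuv

haluz and ponuk both have last vowel 'u' yet inflect differently (haakluz, ponukuv), so the last vowel is not what conditions the rule; the final letter is.
"gawtorak" ends in -k. The stems ending in -k (ponuk → ponukuv, fuzik → fuzikuv) add -uv.
So gawtorak → gawtorakuv.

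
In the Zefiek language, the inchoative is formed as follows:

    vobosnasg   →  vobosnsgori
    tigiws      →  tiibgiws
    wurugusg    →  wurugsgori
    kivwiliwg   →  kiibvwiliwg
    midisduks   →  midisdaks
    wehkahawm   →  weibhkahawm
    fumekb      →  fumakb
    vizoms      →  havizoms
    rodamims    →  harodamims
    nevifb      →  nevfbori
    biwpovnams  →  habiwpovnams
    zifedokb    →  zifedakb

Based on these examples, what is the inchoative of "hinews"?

midisduks and tigiws both end in -s yet inflect differently (midisdaks, tiibgiws), so the final letter is not what conditions the rule; the second-to-last letter is.
"hinews" has second-to-last letter 'w'. The stems whose second-to-last letter is 'w' (wehkahawm → weibhkahawm, kivwiliwg → kiibvwiliwg, tigiws → tiibgiws) insert -ib- after the first vowel.
So hinews → hiibnews.

hiibnews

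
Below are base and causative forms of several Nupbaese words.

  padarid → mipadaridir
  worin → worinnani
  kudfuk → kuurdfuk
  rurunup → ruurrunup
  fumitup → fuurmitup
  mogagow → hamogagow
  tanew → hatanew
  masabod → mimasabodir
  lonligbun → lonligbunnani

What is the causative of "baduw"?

"baduw" ends in -w. The stems ending in -w (tanew → hatanew, mogagow → hamogagow) add the prefix ha-.
The other patterns: stems ending in -n double the final consonant and add -ani; stems ending in -d add mi- … -ir around the stem; stems ending in -k or -p insert -ur- after the first vowel.
So baduw → habaduw.

habaduw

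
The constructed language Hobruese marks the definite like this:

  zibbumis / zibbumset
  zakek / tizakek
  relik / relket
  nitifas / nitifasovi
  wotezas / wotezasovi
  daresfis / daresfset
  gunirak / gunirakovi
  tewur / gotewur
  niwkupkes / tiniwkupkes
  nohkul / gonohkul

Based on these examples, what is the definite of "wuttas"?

"wuttas" has last vowel 'a'. The stems whose last vowel is 'a' (wotezas → wotezasovi, gunirak → gunirakovi, nitifas → nitifasovi) add -ovi.
So wuttas → wuttasovi.

wuttasovi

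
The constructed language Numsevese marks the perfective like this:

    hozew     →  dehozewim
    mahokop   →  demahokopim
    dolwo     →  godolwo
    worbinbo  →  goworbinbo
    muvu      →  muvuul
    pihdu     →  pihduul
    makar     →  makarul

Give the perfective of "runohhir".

mahokop and dolwo both have last vowel 'o' yet inflect differently (demahokopim, godolwo), so the last vowel is not what conditions the rule; the final letter is.
"runohhir" ends in -r. The one such stem in the data (makar → makarul) adds -ul, so the same rule applies.
So runohhir → runohhirul.

runohhirul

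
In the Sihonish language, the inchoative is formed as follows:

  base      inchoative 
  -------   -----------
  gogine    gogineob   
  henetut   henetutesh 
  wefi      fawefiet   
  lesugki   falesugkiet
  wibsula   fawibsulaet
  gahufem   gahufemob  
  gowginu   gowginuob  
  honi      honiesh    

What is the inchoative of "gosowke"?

honi and wefi both end in -i yet inflect differently (honiesh, fawefiet), so the final letter is not what conditions the rule; the first letter is.
"gosowke" begins with g-. The stems beginning with g- (gowginu → gowginuob, gogine → gogineob, gahufem → gahufemob) add -ob.
So gosowke → gosowkeob.

gosowkeob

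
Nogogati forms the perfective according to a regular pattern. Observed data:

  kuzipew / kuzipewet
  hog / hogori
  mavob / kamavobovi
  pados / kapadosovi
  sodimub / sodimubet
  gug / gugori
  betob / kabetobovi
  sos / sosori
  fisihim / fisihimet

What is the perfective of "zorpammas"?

"zorpammas" has 3 vowels. The stems with 3 vowels (kuzipew → kuzipewet, sodimub → sodimubet, fisihim → fisihimet) add -et.
The other patterns: stems with 1 vowel add -ori; stems with 2 vowels add ka- … -ovi around the stem.
So zorpammas → zorpammaset.

zorpammaset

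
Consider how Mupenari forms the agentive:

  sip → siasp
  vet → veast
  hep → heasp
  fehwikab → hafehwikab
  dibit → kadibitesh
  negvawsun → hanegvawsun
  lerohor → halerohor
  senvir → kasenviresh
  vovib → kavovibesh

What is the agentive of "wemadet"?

hawemadet

vet and dibit both end in -t yet inflect differently (veast, kadibitesh), so the final letter is not what conditions the rule; the number of vowels is.
"wemadet" has 3 vowels. The stems with 3 vowels (lerohor → halerohor, negvawsun → hanegvawsun, fehwikab → hafehwikab) add the prefix ha-.
The other patterns: stems with 1 vowel insert -as- after the first vowel; stems with 2 vowels add ka- … -esh around the stem.
So wemadet → hawemadet.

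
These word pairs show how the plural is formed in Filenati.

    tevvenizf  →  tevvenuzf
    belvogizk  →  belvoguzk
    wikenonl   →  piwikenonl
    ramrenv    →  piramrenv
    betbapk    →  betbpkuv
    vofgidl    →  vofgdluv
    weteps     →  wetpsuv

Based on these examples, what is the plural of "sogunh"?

pisogunh

"sogunh" has second-to-last letter 'n'. The stems whose second-to-last letter is 'n' (wikenonl → piwikenonl, ramrenv → piramrenv) add the prefix pi-.
The other patterns: stems whose second-to-last letter is 'z' change the last vowel to 'u'; stems whose second-to-last letter is 'd' or 'p' delete the last vowel and add -uv.
So sogunh → pisogunh.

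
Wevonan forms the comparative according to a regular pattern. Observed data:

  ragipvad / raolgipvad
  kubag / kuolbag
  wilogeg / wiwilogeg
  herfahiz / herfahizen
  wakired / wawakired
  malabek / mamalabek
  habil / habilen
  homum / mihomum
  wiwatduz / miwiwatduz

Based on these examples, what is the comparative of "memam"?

wilogeg and kubag both end in -g yet inflect differently (wiwilogeg, kuolbag), so the final letter is not what conditions the rule; the last vowel is.
"memam" has last vowel 'a'. The stems whose last vowel is 'a' (kubag → kuolbag, ragipvad → raolgipvad) insert -ol- after the first vowel.
The other patterns: stems whose last vowel is 'e' repeat the first consonant+vowel as a prefix; stems whose last vowel is 'u' add the prefix mi-; stems whose last vowel is 'i' add -en.
So memam → meolmam.

meolmam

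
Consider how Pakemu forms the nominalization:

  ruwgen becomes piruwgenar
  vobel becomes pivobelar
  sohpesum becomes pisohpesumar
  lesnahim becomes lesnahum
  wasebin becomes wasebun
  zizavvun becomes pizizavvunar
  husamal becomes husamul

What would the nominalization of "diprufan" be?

diprufun

sohpesum and lesnahim both end in -m yet inflect differently (pisohpesumar, lesnahum), so the final letter is not what conditions the rule; the last vowel is.
"diprufan" has last vowel 'a'. The one such stem in the data (husamal → husamul) changes the last vowel to 'u' (as do lesnahim, wasebin), so the same rule applies.
The other pattern: stems whose last vowel is 'e' or 'u' add pi- … -ar around the stem.
So diprufan → diprufun.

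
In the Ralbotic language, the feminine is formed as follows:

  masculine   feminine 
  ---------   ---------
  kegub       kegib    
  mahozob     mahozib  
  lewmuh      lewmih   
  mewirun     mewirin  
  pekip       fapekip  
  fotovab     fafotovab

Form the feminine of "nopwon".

nopwin

"nopwon" has last vowel 'o'. The one such stem in the data (mahozob → mahozib) changes the last vowel to 'i' (as do kegub, lewmuh), so the same rule applies.
So nopwon → nopwin.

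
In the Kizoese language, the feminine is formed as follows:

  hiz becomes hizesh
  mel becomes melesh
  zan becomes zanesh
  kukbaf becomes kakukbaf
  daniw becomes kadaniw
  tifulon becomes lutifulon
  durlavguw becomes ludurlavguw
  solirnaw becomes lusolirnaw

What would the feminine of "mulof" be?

kamulof

zan and tifulon both end in -n yet inflect differently (zanesh, lutifulon), so the final letter is not what conditions the rule; the number of vowels is.
"mulof" has 2 vowels. The stems with 2 vowels (kukbaf → kakukbaf, daniw → kadaniw) add the prefix ka-.
So mulof → kamulof.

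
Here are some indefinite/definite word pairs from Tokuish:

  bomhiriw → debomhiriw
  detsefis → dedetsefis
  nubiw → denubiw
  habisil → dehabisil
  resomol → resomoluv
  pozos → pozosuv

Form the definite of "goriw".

"goriw" has last vowel 'i'. The stems whose last vowel is 'i' (bomhiriw → debomhiriw, detsefis → dedetsefis, nubiw → denubiw) add the prefix de-.
The other pattern: stems whose last vowel is 'o' add -uv.
So goriw → degoriw.

degoriw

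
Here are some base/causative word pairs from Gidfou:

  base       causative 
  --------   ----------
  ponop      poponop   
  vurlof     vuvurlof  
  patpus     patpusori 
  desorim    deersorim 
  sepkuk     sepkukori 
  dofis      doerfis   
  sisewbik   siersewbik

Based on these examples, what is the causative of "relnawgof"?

rerelnawgof

sepkuk and sisewbik both end in -k yet inflect differently (sepkukori, siersewbik), so the final letter is not what conditions the rule; the last vowel is.
"relnawgof" has last vowel 'o'. The stems whose last vowel is 'o' (vurlof → vuvurlof, ponop → poponop) repeat the first consonant+vowel as a prefix.
The other patterns: stems whose last vowel is 'u' add -ori; stems whose last vowel is 'i' insert -er- after the first vowel.
So relnawgof → rerelnawgof.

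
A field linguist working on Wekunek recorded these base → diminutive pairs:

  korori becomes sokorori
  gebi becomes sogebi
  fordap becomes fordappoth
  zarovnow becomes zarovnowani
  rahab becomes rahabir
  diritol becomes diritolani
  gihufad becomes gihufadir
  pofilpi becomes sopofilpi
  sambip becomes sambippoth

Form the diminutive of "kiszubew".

kiszubewani

"kiszubew" ends in -w. The one such stem in the data (zarovnow → zarovnowani) adds -ani, so the same rule applies.
So kiszubew → kiszubewani.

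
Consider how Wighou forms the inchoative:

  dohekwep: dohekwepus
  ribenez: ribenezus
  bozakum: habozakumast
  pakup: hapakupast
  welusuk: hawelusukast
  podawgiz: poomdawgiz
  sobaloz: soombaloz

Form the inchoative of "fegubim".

feomgubim

"fegubim" has last vowel 'i'. The one such stem in the data (podawgiz → poomdawgiz) inserts -om- after the first vowel (as does sobaloz), so the same rule applies.
So fegubim → feomgubim.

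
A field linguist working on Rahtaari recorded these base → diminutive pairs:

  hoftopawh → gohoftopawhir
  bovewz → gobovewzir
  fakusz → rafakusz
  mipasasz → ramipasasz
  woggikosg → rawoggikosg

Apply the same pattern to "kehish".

bovewz and fakusz both end in -z yet inflect differently (gobovewzir, rafakusz), so the final letter is not what conditions the rule; the second-to-last letter is.
"kehish" has second-to-last letter 's'. The stems whose second-to-last letter is 's' (fakusz → rafakusz, mipasasz → ramipasasz, woggikosg → rawoggikosg) add the prefix ra-.
The other pattern: stems whose second-to-last letter is 'w' add go- … -ir around the stem.
So kehish → rakehish.

rakehish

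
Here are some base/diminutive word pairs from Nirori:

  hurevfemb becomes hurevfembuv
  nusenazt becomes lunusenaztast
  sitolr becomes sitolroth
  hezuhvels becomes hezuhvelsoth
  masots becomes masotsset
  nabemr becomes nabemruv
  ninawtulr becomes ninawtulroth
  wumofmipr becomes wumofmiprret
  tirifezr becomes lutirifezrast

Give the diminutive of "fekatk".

fekatkket

nabemr and sitolr both end in -r yet inflect differently (nabemruv, sitolroth), so the final letter is not what conditions the rule; the second-to-last letter is.
"fekatk" has second-to-last letter 't'. The one such stem in the data (masots → masotsset) doubles the final consonant and adds -et (as does wumofmipr), so the same rule applies.
So fekatk → fekatkket.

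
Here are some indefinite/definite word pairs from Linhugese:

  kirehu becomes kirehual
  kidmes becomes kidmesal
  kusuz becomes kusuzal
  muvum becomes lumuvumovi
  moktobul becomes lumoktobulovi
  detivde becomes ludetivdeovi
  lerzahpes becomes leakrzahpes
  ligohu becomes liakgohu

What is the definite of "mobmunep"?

lumobmunepovi

"mobmunep" begins with m-. The stems beginning with m- (muvum → lumuvumovi, moktobul → lumoktobulovi) add lu- … -ovi around the stem.
So mobmunep → lumobmunepovi.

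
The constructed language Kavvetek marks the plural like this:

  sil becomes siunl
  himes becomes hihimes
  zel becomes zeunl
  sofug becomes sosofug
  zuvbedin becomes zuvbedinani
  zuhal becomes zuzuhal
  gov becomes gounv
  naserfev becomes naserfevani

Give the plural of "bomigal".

bomigalani

"bomigal" has 3 vowels. The stems with 3 vowels (zuvbedin → zuvbedinani, naserfev → naserfevani) add -ani.
So bomigal → bomigalani.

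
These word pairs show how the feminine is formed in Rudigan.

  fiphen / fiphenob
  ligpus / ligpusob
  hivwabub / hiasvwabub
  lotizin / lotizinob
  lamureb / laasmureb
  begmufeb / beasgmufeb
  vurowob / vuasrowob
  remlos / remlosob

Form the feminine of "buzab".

buaszab

vurowob and remlos both have last vowel 'o' yet inflect differently (vuasrowob, remlosob), so the last vowel is not what conditions the rule; the final letter is.
"buzab" ends in -b. The stems ending in -b (vurowob → vuasrowob, hivwabub → hiasvwabub, begmufeb → beasgmufeb) insert -as- after the first vowel.
So buzab → buaszab.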